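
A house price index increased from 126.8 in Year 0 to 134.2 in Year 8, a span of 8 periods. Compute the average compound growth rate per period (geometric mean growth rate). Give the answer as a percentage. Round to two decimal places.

Growth factor = (134.2/126.8)^(1/8) = (1.058360)^(1/8) = 1.007115
Growth rate = 1.007115 − 1 = 0.007115 = 0.7115%

0.71%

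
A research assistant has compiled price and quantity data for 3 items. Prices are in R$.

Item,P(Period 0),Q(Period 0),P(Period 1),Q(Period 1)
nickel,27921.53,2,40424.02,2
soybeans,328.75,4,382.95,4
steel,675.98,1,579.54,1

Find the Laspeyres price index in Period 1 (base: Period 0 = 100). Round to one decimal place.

Laspeyres price index uses base-period quantities as weights.
ΣP(Period 1)·Q(Period 0) = 40424.02×2 + 382.95×4 + 579.54×1 = 80848.04 + 1531.8 + 579.54 = 82959.38
ΣP(Period 0)·Q(Period 0) = 27921.53×2 + 328.75×4 + 675.98×1 = 55843.06 + 1315 + 675.98 = 57834.04
Index = 82959.38 / 57834.04 × 100 = 143.4439

143.4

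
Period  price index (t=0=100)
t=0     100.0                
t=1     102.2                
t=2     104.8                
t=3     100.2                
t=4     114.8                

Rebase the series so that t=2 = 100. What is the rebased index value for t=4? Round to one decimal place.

109.5

Rebased(t=4) = 114.8 / 104.8 × 100 = 109.5420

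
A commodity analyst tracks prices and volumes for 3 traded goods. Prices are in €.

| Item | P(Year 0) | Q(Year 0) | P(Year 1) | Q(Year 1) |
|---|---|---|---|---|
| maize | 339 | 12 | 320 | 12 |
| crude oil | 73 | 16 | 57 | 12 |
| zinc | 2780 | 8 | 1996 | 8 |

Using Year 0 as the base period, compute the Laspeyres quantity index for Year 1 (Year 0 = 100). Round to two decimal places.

98.94

Laspeyres quantity index uses base-period prices as weights.
ΣP(Year 0)·Q(Year 1) = 339×12 + 73×12 + 2780×8 = 4068 + 876 + 22240 = 27184
ΣP(Year 0)·Q(Year 0) = 339×12 + 73×16 + 2780×8 = 4068 + 1168 + 22240 = 27476
Index = 27184 / 27476 × 100 = 98.9373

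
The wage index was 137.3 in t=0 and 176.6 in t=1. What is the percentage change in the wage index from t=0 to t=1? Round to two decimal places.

Change = (176.6 − 137.3) / 137.3 × 100
       = 39.3 / 137.3 × 100 = 28.6235%

28.62%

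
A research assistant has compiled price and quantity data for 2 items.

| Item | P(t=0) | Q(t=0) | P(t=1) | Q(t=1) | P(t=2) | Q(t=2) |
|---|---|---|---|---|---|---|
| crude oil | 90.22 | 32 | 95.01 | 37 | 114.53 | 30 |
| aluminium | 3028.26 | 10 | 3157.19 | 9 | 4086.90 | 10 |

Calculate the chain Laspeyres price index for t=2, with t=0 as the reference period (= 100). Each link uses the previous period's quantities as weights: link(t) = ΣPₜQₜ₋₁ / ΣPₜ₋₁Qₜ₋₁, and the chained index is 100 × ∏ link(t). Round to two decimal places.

134.05

Link t=0→t=1:
ΣP(t=1)Q(t=0) = 95.01×32 + 3157.19×10 = 3040.32 + 31571.9 = 34612.22
ΣP(t=0)Q(t=0) = 90.22×32 + 3028.26×10 = 2887.04 + 30282.6 = 33169.64
link = 34612.22/33169.64 = 1.043491
Link t=1→t=2:
ΣP(t=2)Q(t=1) = 114.53×37 + 4086.90×9 = 4237.61 + 36782.1 = 41019.71
ΣP(t=1)Q(t=1) = 95.01×37 + 3157.19×9 = 3515.37 + 28414.71 = 31930.08
link = 41019.71/31930.08 = 1.284673
Chained index = 100 × 1.043491 × 1.284673 = 134.0545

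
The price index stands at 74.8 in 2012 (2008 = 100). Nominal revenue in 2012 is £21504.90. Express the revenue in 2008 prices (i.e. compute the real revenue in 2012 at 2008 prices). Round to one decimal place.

28749.9

Real = Nominal ÷ (Index/100) = 21504.90 ÷ (74.8/100)
     = 21504.90 ÷ 0.748 = 28749.8663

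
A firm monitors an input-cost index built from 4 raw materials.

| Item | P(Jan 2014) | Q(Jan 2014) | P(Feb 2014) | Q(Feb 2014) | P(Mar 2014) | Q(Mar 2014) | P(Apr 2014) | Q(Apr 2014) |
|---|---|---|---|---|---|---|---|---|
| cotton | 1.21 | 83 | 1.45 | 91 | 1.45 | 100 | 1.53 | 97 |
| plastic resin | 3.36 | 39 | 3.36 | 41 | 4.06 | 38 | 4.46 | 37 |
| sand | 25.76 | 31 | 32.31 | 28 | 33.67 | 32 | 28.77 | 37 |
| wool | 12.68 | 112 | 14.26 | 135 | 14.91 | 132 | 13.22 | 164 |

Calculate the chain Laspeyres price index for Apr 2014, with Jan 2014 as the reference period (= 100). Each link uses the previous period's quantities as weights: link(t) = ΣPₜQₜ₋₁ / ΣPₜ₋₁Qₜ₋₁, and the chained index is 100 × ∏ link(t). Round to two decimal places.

Link Jan 2014→Feb 2014:
ΣP(Feb 2014)Q(Jan 2014) = 1.45×83 + 3.36×39 + 32.31×31 + 14.26×112 = 120.35 + 131.04 + 1001.61 + 1597.12 = 2850.12
ΣP(Jan 2014)Q(Jan 2014) = 1.21×83 + 3.36×39 + 25.76×31 + 12.68×112 = 100.43 + 131.04 + 798.56 + 1420.16 = 2450.19
link = 2850.12/2450.19 = 1.163224
Link Feb 2014→Mar 2014:
ΣP(Mar 2014)Q(Feb 2014) = 1.45×91 + 4.06×41 + 33.67×28 + 14.91×135 = 131.95 + 166.46 + 942.76 + 2012.85 = 3254.02
ΣP(Feb 2014)Q(Feb 2014) = 1.45×91 + 3.36×41 + 32.31×28 + 14.26×135 = 131.95 + 137.76 + 904.68 + 1925.1 = 3099.49
link = 3254.02/3099.49 = 1.049857
Link Mar 2014→Apr 2014:
ΣP(Apr 2014)Q(Mar 2014) = 1.53×100 + 4.46×38 + 28.77×32 + 13.22×132 = 153 + 169.48 + 920.64 + 1745.04 = 2988.16
ΣP(Mar 2014)Q(Mar 2014) = 1.45×100 + 4.06×38 + 33.67×32 + 14.91×132 = 145 + 154.28 + 1077.44 + 1968.12 = 3344.84
link = 2988.16/3344.84 = 0.893364
Chained index = 100 × 1.163224 × 1.049857 × 0.893364 = 109.0993

109.10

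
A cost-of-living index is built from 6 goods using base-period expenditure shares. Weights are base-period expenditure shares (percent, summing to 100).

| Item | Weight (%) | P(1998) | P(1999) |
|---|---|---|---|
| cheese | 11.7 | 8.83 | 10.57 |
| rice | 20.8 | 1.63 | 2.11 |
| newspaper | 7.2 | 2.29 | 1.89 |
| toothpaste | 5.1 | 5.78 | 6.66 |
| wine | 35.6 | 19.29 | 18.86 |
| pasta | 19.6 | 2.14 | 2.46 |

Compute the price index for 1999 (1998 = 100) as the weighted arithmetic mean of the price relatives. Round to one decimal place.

cheese: 11.7 × (10.57/8.83) = 11.7 × 1.197055 = 14.0055
rice: 20.8 × (2.11/1.63) = 20.8 × 1.294479 = 26.9252
newspaper: 7.2 × (1.89/2.29) = 7.2 × 0.825328 = 5.9424
toothpaste: 5.1 × (6.66/5.78) = 5.1 × 1.152249 = 5.8765
wine: 35.6 × (18.86/19.29) = 35.6 × 0.977709 = 34.8064
pasta: 19.6 × (2.46/2.14) = 19.6 × 1.149533 = 22.5308
Index = Σ wᵢ·(p₁ᵢ/p₀ᵢ) = 14.0055 + 26.9252 + 5.9424 + 5.8765 + 34.8064 + 22.5308 = 110.0868

110.1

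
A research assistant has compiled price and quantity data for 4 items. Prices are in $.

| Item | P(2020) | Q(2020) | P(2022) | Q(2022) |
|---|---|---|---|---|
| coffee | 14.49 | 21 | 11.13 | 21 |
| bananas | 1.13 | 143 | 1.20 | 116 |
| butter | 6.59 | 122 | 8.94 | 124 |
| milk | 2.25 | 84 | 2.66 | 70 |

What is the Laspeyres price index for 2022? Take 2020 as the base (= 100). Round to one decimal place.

Laspeyres price index uses base-period quantities as weights.
ΣP(2022)·Q(2020) = 11.13×21 + 1.20×143 + 8.94×122 + 2.66×84 = 233.73 + 171.6 + 1090.68 + 223.44 = 1719.45
ΣP(2020)·Q(2020) = 14.49×21 + 1.13×143 + 6.59×122 + 2.25×84 = 304.29 + 161.59 + 803.98 + 189 = 1458.86
Index = 1719.45 / 1458.86 × 100 = 117.8626

117.9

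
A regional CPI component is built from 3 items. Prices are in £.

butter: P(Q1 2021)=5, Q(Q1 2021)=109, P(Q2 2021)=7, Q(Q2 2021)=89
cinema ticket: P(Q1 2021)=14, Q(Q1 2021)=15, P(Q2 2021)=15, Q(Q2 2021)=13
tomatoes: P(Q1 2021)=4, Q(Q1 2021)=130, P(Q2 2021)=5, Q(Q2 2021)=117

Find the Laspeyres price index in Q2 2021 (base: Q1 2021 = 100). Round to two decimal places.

Laspeyres price index uses base-period quantities as weights.
ΣP(Q2 2021)·Q(Q1 2021) = 7×109 + 15×15 + 5×130 = 763 + 225 + 650 = 1638
ΣP(Q1 2021)·Q(Q1 2021) = 5×109 + 14×15 + 4×130 = 545 + 210 + 520 = 1275
Index = 1638 / 1275 × 100 = 128.4706

128.47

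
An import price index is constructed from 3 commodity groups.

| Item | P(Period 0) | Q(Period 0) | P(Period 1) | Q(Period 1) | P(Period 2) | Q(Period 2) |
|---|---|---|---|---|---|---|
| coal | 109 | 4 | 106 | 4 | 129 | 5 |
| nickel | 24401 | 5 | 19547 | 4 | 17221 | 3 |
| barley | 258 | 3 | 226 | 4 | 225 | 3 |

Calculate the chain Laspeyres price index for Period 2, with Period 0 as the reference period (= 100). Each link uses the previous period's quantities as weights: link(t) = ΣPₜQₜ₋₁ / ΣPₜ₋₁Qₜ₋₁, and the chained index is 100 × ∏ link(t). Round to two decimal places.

70.92

Link Period 0→Period 1:
ΣP(Period 1)Q(Period 0) = 106×4 + 19547×5 + 226×3 = 424 + 97735 + 678 = 98837
ΣP(Period 0)Q(Period 0) = 109×4 + 24401×5 + 258×3 = 436 + 122005 + 774 = 123215
link = 98837/123215 = 0.802151
Link Period 1→Period 2:
ΣP(Period 2)Q(Period 1) = 129×4 + 17221×4 + 225×4 = 516 + 68884 + 900 = 70300
ΣP(Period 1)Q(Period 1) = 106×4 + 19547×4 + 226×4 = 424 + 78188 + 904 = 79516
link = 70300/79516 = 0.884099
Chained index = 100 × 0.802151 × 0.884099 = 70.9180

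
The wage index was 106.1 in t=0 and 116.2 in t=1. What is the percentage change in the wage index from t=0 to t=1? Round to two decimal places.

Change = (116.2 − 106.1) / 106.1 × 100
       = 10.1 / 106.1 × 100 = 9.5193%

9.52%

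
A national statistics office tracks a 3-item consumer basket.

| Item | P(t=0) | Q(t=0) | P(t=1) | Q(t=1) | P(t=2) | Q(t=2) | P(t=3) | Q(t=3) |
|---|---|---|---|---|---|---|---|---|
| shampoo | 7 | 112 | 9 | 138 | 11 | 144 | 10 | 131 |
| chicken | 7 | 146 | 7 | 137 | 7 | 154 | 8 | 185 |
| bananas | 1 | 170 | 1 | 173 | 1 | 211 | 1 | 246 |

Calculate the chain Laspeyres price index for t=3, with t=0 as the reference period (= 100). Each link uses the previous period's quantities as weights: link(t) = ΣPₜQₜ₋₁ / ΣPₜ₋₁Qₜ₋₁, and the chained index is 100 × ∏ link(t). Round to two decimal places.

124.71

Link t=0→t=1:
ΣP(t=1)Q(t=0) = 9×112 + 7×146 + 1×170 = 1008 + 1022 + 170 = 2200
ΣP(t=0)Q(t=0) = 7×112 + 7×146 + 1×170 = 784 + 1022 + 170 = 1976
link = 2200/1976 = 1.113360
Link t=1→t=2:
ΣP(t=2)Q(t=1) = 11×138 + 7×137 + 1×173 = 1518 + 959 + 173 = 2650
ΣP(t=1)Q(t=1) = 9×138 + 7×137 + 1×173 = 1242 + 959 + 173 = 2374
link = 2650/2374 = 1.116259
Link t=2→t=3:
ΣP(t=3)Q(t=2) = 10×144 + 8×154 + 1×211 = 1440 + 1232 + 211 = 2883
ΣP(t=2)Q(t=2) = 11×144 + 7×154 + 1×211 = 1584 + 1078 + 211 = 2873
link = 2883/2873 = 1.003481
Chained index = 100 × 1.113360 × 1.116259 × 1.003481 = 124.7125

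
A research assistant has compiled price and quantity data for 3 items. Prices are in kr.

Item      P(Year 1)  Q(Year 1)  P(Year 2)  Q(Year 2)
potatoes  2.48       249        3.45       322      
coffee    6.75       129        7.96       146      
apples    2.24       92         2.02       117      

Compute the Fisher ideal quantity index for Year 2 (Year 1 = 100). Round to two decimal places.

Laspeyres component (base-period weights):
ΣP(Year 1)Q(Year 2) = 2.48×322 + 6.75×146 + 2.24×117 = 798.56 + 985.5 + 262.08 = 2046.14
ΣP(Year 1)Q(Year 1) = 2.48×249 + 6.75×129 + 2.24×92 = 617.52 + 870.75 + 206.08 = 1694.35
L = 2046.14 / 1694.35 × 100 = 120.7625
Paasche component (current-period weights):
ΣP(Year 2)Q(Year 2) = 3.45×322 + 7.96×146 + 2.02×117 = 1110.9 + 1162.16 + 236.34 = 2509.4
ΣP(Year 2)Q(Year 1) = 3.45×249 + 7.96×129 + 2.02×92 = 859.05 + 1026.84 + 185.84 = 2071.73
P = 2509.4 / 2071.73 × 100 = 121.1258
Fisher = √(L × P) = √(120.7625 × 121.1258) = 120.9440

120.94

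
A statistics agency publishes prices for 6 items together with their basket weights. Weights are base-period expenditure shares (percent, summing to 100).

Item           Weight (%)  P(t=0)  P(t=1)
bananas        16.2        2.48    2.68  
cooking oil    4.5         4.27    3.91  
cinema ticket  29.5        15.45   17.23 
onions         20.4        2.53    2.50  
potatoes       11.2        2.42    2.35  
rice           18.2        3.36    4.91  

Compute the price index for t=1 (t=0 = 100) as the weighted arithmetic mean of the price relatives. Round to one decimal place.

112.2

bananas: 16.2 × (2.68/2.48) = 16.2 × 1.080645 = 17.5065
cooking oil: 4.5 × (3.91/4.27) = 4.5 × 0.915691 = 4.1206
cinema ticket: 29.5 × (17.23/15.45) = 29.5 × 1.115210 = 32.8987
onions: 20.4 × (2.50/2.53) = 20.4 × 0.988142 = 20.1581
potatoes: 11.2 × (2.35/2.42) = 11.2 × 0.971074 = 10.8760
rice: 18.2 × (4.91/3.36) = 18.2 × 1.461310 = 26.5958
Index = Σ wᵢ·(p₁ᵢ/p₀ᵢ) = 17.5065 + 4.1206 + 32.8987 + 20.1581 + 10.8760 + 26.5958 = 112.1557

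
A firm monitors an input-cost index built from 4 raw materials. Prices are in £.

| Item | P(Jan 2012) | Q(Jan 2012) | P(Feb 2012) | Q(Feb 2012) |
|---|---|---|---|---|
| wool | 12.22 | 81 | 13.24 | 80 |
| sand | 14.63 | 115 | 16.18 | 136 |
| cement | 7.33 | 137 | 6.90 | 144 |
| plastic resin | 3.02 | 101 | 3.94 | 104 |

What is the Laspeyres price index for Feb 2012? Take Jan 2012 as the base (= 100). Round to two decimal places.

107.41

Laspeyres price index uses base-period quantities as weights.
ΣP(Feb 2012)·Q(Jan 2012) = 13.24×81 + 16.18×115 + 6.90×137 + 3.94×101 = 1072.44 + 1860.7 + 945.3 + 397.94 = 4276.38
ΣP(Jan 2012)·Q(Jan 2012) = 12.22×81 + 14.63×115 + 7.33×137 + 3.02×101 = 989.82 + 1682.45 + 1004.21 + 305.02 = 3981.5
Index = 4276.38 / 3981.5 × 100 = 107.4063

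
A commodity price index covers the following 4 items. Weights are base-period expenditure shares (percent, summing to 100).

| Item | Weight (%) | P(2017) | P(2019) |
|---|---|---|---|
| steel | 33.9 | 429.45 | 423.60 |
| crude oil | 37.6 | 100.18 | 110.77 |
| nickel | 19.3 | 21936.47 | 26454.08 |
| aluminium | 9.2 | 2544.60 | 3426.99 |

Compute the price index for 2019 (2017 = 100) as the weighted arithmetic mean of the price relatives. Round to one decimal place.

steel: 33.9 × (423.60/429.45) = 33.9 × 0.986378 = 33.4382
crude oil: 37.6 × (110.77/100.18) = 37.6 × 1.105710 = 41.5747
nickel: 19.3 × (26454.08/21936.47) = 19.3 × 1.205941 = 23.2747
aluminium: 9.2 × (3426.99/2544.60) = 9.2 × 1.346770 = 12.3903
Index = Σ wᵢ·(p₁ᵢ/p₀ᵢ) = 33.4382 + 41.5747 + 23.2747 + 12.3903 = 110.6778

110.7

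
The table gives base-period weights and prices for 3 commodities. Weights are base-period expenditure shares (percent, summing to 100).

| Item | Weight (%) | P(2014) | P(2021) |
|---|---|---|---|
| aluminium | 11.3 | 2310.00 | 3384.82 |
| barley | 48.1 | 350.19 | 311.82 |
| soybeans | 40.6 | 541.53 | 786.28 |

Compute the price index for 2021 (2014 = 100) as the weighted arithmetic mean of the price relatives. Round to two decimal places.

aluminium: 11.3 × (3384.82/2310.00) = 11.3 × 1.465290 = 16.5578
barley: 48.1 × (311.82/350.19) = 48.1 × 0.890431 = 42.8297
soybeans: 40.6 × (786.28/541.53) = 40.6 × 1.451960 = 58.9496
Index = Σ wᵢ·(p₁ᵢ/p₀ᵢ) = 16.5578 + 42.8297 + 58.9496 = 118.3371

118.34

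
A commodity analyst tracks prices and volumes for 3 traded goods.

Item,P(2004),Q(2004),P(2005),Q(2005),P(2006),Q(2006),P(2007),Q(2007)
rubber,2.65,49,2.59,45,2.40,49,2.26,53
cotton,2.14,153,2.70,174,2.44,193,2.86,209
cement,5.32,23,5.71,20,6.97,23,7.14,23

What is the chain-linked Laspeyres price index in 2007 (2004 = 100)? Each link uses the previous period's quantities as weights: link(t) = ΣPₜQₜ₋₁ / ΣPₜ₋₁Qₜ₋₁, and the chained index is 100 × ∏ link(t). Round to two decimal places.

122.68

Link 2004→2005:
ΣP(2005)Q(2004) = 2.59×49 + 2.70×153 + 5.71×23 = 126.91 + 413.1 + 131.33 = 671.34
ΣP(2004)Q(2004) = 2.65×49 + 2.14×153 + 5.32×23 = 129.85 + 327.42 + 122.36 = 579.63
link = 671.34/579.63 = 1.158222
Link 2005→2006:
ΣP(2006)Q(2005) = 2.40×45 + 2.44×174 + 6.97×20 = 108 + 424.56 + 139.4 = 671.96
ΣP(2005)Q(2005) = 2.59×45 + 2.70×174 + 5.71×20 = 116.55 + 469.8 + 114.2 = 700.55
link = 671.96/700.55 = 0.959189
Link 2006→2007:
ΣP(2007)Q(2006) = 2.26×49 + 2.86×193 + 7.14×23 = 110.74 + 551.98 + 164.22 = 826.94
ΣP(2006)Q(2006) = 2.40×49 + 2.44×193 + 6.97×23 = 117.6 + 470.92 + 160.31 = 748.83
link = 826.94/748.83 = 1.104309
Chained index = 100 × 1.158222 × 0.959189 × 1.104309 = 122.6837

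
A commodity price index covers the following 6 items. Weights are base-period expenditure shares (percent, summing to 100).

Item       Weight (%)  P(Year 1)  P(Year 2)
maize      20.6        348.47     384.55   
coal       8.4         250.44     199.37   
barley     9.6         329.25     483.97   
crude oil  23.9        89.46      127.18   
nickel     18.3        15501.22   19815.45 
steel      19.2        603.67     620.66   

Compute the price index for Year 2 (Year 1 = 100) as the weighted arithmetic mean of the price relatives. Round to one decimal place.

120.6

maize: 20.6 × (384.55/348.47) = 20.6 × 1.103538 = 22.7329
coal: 8.4 × (199.37/250.44) = 8.4 × 0.796079 = 6.6871
barley: 9.6 × (483.97/329.25) = 9.6 × 1.469916 = 14.1112
crude oil: 23.9 × (127.18/89.46) = 23.9 × 1.421641 = 33.9772
nickel: 18.3 × (19815.45/15501.22) = 18.3 × 1.278316 = 23.3932
steel: 19.2 × (620.66/603.67) = 19.2 × 1.028145 = 19.7404
Index = Σ wᵢ·(p₁ᵢ/p₀ᵢ) = 22.7329 + 6.6871 + 14.1112 + 33.9772 + 23.3932 + 19.7404 = 120.6419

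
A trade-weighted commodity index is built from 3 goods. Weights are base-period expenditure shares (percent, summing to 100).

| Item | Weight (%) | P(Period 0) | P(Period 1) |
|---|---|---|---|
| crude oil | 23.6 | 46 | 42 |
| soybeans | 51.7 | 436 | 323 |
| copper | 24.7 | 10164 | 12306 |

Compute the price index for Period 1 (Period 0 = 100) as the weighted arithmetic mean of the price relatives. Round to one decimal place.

89.8

crude oil: 23.6 × (42/46) = 23.6 × 0.913043 = 21.5478
soybeans: 51.7 × (323/436) = 51.7 × 0.740826 = 38.3007
copper: 24.7 × (12306/10164) = 24.7 × 1.210744 = 29.9054
Index = Σ wᵢ·(p₁ᵢ/p₀ᵢ) = 21.5478 + 38.3007 + 29.9054 = 89.7539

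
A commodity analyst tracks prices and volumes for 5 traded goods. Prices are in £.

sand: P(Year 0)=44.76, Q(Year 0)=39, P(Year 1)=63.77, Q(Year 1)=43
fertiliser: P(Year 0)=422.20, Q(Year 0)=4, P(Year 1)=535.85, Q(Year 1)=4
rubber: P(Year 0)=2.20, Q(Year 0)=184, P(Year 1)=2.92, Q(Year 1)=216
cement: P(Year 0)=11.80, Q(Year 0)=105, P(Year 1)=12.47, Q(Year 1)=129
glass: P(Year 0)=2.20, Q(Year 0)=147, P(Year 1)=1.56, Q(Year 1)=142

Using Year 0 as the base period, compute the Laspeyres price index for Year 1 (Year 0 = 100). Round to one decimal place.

124.2

Laspeyres price index uses base-period quantities as weights.
ΣP(Year 1)·Q(Year 0) = 63.77×39 + 535.85×4 + 2.92×184 + 12.47×105 + 1.56×147 = 2487.03 + 2143.4 + 537.28 + 1309.35 + 229.32 = 6706.38
ΣP(Year 0)·Q(Year 0) = 44.76×39 + 422.20×4 + 2.20×184 + 11.80×105 + 2.20×147 = 1745.64 + 1688.8 + 404.8 + 1239 + 323.4 = 5401.64
Index = 6706.38 / 5401.64 × 100 = 124.1545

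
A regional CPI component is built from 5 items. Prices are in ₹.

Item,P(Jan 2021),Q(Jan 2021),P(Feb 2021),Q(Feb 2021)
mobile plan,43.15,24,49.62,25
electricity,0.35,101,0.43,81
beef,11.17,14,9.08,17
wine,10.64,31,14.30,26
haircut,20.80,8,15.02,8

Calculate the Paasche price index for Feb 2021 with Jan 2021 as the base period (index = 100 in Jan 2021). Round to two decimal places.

110.44

Paasche price index uses current-period quantities as weights.
ΣP(Feb 2021)·Q(Feb 2021) = 49.62×25 + 0.43×81 + 9.08×17 + 14.30×26 + 15.02×8 = 1240.5 + 34.83 + 154.36 + 371.8 + 120.16 = 1921.65
ΣP(Jan 2021)·Q(Feb 2021) = 43.15×25 + 0.35×81 + 11.17×17 + 10.64×26 + 20.80×8 = 1078.75 + 28.35 + 189.89 + 276.64 + 166.4 = 1740.03
Index = 1921.65 / 1740.03 × 100 = 110.4378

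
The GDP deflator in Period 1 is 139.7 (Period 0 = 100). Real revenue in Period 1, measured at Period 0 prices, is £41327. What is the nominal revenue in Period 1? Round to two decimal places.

57733.82

Nominal = Real × (Index/100) = 41327 × (139.7/100)
        = 41327 × 1.397 = 57733.8190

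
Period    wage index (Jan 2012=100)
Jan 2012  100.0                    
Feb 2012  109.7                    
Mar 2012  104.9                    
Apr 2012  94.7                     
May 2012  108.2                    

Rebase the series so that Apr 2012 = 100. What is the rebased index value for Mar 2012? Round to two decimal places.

Rebased(Mar 2012) = 104.9 / 94.7 × 100 = 110.7709

110.77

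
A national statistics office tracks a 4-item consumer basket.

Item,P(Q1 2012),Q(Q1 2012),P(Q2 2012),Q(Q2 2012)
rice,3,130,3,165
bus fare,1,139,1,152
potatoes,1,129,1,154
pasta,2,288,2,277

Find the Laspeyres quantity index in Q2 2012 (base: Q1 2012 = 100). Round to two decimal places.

Laspeyres quantity index uses base-period prices as weights.
ΣP(Q1 2012)·Q(Q2 2012) = 3×165 + 1×152 + 1×154 + 2×277 = 495 + 152 + 154 + 554 = 1355
ΣP(Q1 2012)·Q(Q1 2012) = 3×130 + 1×139 + 1×129 + 2×288 = 390 + 139 + 129 + 576 = 1234
Index = 1355 / 1234 × 100 = 109.8055

109.81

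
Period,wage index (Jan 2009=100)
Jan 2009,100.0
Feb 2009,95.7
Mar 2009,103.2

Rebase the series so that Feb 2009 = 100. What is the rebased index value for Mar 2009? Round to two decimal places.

107.84

Rebased(Mar 2009) = 103.2 / 95.7 × 100 = 107.8370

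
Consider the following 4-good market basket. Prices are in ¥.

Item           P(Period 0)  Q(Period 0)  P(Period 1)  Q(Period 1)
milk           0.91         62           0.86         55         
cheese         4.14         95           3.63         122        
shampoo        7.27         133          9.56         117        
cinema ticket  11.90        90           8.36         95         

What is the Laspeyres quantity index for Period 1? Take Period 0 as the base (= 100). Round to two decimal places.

101.95

Laspeyres quantity index uses base-period prices as weights.
ΣP(Period 0)·Q(Period 1) = 0.91×55 + 4.14×122 + 7.27×117 + 11.90×95 = 50.05 + 505.08 + 850.59 + 1130.5 = 2536.22
ΣP(Period 0)·Q(Period 0) = 0.91×62 + 4.14×95 + 7.27×133 + 11.90×90 = 56.42 + 393.3 + 966.91 + 1071 = 2487.63
Index = 2536.22 / 2487.63 × 100 = 101.9533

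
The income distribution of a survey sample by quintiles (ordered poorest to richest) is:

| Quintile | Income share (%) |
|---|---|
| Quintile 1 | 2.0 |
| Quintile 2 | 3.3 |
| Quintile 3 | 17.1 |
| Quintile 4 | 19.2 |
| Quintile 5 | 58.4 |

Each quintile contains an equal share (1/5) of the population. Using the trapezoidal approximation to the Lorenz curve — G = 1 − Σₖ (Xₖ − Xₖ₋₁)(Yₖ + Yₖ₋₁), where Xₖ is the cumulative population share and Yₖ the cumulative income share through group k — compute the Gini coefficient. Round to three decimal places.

0.515

Cumulative income shares Yₖ: 0.0200, 0.0530, 0.2240, 0.4160, 1.0000
Σ (Xₖ−Xₖ₋₁)(Yₖ+Yₖ₋₁) = (1/5)(0.0200+0.0000) + (1/5)(0.0530+0.0200) + (1/5)(0.2240+0.0530) + (1/5)(0.4160+0.2240) + (1/5)(1.0000+0.4160)
  = 0.0040 + 0.0146 + 0.0554 + 0.1280 + 0.2832 = 0.4852
G = 1 − 0.4852 = 0.5148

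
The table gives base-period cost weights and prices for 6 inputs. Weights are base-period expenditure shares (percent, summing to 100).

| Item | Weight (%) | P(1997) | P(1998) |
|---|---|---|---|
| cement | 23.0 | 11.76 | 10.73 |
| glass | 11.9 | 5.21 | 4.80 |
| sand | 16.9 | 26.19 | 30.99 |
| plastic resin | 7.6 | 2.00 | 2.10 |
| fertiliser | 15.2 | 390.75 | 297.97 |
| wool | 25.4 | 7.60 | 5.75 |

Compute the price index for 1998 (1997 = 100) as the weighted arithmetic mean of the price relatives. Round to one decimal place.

cement: 23.0 × (10.73/11.76) = 23.0 × 0.912415 = 20.9855
glass: 11.9 × (4.80/5.21) = 11.9 × 0.921305 = 10.9635
sand: 16.9 × (30.99/26.19) = 16.9 × 1.183276 = 19.9974
plastic resin: 7.6 × (2.10/2.00) = 7.6 × 1.050000 = 7.9800
fertiliser: 15.2 × (297.97/390.75) = 15.2 × 0.762559 = 11.5909
wool: 25.4 × (5.75/7.60) = 25.4 × 0.756579 = 19.2171
Index = Σ wᵢ·(p₁ᵢ/p₀ᵢ) = 20.9855 + 10.9635 + 19.9974 + 7.9800 + 11.5909 + 19.2171 = 90.7344

90.7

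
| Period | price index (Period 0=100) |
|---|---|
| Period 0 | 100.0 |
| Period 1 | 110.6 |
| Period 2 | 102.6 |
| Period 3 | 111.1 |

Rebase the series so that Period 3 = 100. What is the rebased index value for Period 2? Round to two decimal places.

92.35

Rebased(Period 2) = 102.6 / 111.1 × 100 = 92.3492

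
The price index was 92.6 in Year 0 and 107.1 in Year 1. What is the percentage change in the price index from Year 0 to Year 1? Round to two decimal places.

15.66%

Change = (107.1 − 92.6) / 92.6 × 100
       = 14.5 / 92.6 × 100 = 15.6587%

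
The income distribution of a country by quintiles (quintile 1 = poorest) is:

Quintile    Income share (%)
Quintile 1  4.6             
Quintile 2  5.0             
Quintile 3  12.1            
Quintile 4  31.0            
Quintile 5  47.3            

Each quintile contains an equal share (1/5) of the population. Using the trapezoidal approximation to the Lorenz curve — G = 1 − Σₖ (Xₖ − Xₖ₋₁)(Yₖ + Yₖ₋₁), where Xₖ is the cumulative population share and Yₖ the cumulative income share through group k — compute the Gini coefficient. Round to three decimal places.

Cumulative income shares Yₖ: 0.0460, 0.0960, 0.2170, 0.5270, 1.0000
Σ (Xₖ−Xₖ₋₁)(Yₖ+Yₖ₋₁) = (1/5)(0.0460+0.0000) + (1/5)(0.0960+0.0460) + (1/5)(0.2170+0.0960) + (1/5)(0.5270+0.2170) + (1/5)(1.0000+0.5270)
  = 0.0092 + 0.0284 + 0.0626 + 0.1488 + 0.3054 = 0.5544
G = 1 − 0.5544 = 0.4456

0.446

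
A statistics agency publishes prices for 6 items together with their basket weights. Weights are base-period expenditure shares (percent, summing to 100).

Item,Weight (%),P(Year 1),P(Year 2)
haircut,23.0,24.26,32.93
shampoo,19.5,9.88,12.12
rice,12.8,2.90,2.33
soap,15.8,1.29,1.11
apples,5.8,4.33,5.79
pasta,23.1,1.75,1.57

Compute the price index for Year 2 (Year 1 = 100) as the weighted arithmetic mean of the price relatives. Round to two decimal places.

107.50

haircut: 23.0 × (32.93/24.26) = 23.0 × 1.357378 = 31.2197
shampoo: 19.5 × (12.12/9.88) = 19.5 × 1.226721 = 23.9211
rice: 12.8 × (2.33/2.90) = 12.8 × 0.803448 = 10.2841
soap: 15.8 × (1.11/1.29) = 15.8 × 0.860465 = 13.5953
apples: 5.8 × (5.79/4.33) = 5.8 × 1.337182 = 7.7557
pasta: 23.1 × (1.57/1.75) = 23.1 × 0.897143 = 20.7240
Index = Σ wᵢ·(p₁ᵢ/p₀ᵢ) = 31.2197 + 23.9211 + 10.2841 + 13.5953 + 7.7557 + 20.7240 = 107.4999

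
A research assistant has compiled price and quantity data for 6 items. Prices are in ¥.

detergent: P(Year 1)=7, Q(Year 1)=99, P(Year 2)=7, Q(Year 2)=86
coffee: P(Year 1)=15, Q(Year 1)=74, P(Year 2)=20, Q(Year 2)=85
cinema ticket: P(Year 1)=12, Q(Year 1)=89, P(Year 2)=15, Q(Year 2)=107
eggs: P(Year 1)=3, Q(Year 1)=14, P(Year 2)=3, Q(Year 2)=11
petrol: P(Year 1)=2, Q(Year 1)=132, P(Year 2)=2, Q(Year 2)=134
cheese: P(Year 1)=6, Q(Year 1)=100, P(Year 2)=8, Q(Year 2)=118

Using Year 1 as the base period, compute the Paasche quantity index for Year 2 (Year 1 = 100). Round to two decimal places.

Paasche quantity index uses current-period prices as weights.
ΣP(Year 2)·Q(Year 2) = 7×86 + 20×85 + 15×107 + 3×11 + 2×134 + 8×118 = 602 + 1700 + 1605 + 33 + 268 + 944 = 5152
ΣP(Year 2)·Q(Year 1) = 7×99 + 20×74 + 15×89 + 3×14 + 2×132 + 8×100 = 693 + 1480 + 1335 + 42 + 264 + 800 = 4614
Index = 5152 / 4614 × 100 = 111.6602

111.66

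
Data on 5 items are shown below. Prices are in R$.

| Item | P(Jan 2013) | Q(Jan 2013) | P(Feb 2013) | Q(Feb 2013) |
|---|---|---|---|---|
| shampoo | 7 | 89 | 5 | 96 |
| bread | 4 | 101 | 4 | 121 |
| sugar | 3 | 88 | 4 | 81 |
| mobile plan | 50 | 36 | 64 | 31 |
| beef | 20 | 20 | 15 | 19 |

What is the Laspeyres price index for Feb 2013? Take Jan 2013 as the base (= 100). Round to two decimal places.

108.99

Laspeyres price index uses base-period quantities as weights.
ΣP(Feb 2013)·Q(Jan 2013) = 5×89 + 4×101 + 4×88 + 64×36 + 15×20 = 445 + 404 + 352 + 2304 + 300 = 3805
ΣP(Jan 2013)·Q(Jan 2013) = 7×89 + 4×101 + 3×88 + 50×36 + 20×20 = 623 + 404 + 264 + 1800 + 400 = 3491
Index = 3805 / 3491 × 100 = 108.9946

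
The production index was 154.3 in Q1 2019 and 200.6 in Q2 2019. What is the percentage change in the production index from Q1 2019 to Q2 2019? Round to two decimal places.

30.01%

Change = (200.6 − 154.3) / 154.3 × 100
       = 46.3 / 154.3 × 100 = 30.0065%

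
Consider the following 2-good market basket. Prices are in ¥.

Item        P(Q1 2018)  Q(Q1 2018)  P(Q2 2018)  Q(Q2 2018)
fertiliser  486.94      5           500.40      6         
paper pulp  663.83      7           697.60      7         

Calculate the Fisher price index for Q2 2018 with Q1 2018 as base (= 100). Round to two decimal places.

104.24

Laspeyres component (base-period weights):
ΣP(Q2 2018)Q(Q1 2018) = 500.40×5 + 697.60×7 = 2502 + 4883.2 = 7385.2
ΣP(Q1 2018)Q(Q1 2018) = 486.94×5 + 663.83×7 = 2434.7 + 4646.81 = 7081.51
L = 7385.2 / 7081.51 × 100 = 104.2885
Paasche component (current-period weights):
ΣP(Q2 2018)Q(Q2 2018) = 500.40×6 + 697.60×7 = 3002.4 + 4883.2 = 7885.6
ΣP(Q1 2018)Q(Q2 2018) = 486.94×6 + 663.83×7 = 2921.64 + 4646.81 = 7568.45
P = 7885.6 / 7568.45 × 100 = 104.1904
Fisher = √(L × P) = √(104.2885 × 104.1904) = 104.2394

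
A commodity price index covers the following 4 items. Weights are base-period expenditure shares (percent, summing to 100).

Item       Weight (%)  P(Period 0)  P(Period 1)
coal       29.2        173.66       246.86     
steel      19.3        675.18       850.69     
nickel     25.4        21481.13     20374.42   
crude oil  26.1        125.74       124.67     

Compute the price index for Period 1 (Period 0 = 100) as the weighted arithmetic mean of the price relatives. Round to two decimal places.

115.79

coal: 29.2 × (246.86/173.66) = 29.2 × 1.421513 = 41.5082
steel: 19.3 × (850.69/675.18) = 19.3 × 1.259945 = 24.3169
nickel: 25.4 × (20374.42/21481.13) = 25.4 × 0.948480 = 24.0914
crude oil: 26.1 × (124.67/125.74) = 26.1 × 0.991490 = 25.8779
Index = Σ wᵢ·(p₁ᵢ/p₀ᵢ) = 41.5082 + 24.3169 + 24.0914 + 25.8779 = 115.7944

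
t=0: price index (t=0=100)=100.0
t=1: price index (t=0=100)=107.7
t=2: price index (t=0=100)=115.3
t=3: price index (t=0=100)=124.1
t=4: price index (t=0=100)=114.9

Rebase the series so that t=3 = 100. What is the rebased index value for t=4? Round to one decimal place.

92.6

Rebased(t=4) = 114.9 / 124.1 × 100 = 92.5866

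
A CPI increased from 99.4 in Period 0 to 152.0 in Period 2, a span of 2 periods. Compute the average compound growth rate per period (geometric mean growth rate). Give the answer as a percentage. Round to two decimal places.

23.66%

Growth factor = (152.0/99.4)^(1/2) = (1.529175)^(1/2) = 1.236598
Growth rate = 1.236598 − 1 = 0.236598 = 23.6598%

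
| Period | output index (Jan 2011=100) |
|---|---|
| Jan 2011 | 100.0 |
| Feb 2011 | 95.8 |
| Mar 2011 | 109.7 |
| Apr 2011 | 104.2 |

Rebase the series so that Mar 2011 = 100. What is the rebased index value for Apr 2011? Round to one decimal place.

95.0

Rebased(Apr 2011) = 104.2 / 109.7 × 100 = 94.9863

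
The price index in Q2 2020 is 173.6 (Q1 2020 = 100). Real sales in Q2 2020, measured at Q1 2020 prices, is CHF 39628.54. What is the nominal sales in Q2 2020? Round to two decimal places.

Nominal = Real × (Index/100) = 39628.54 × (173.6/100)
        = 39628.54 × 1.736 = 68795.1454

68795.15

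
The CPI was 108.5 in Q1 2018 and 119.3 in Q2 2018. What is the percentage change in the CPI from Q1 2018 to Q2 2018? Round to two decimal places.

9.95%

Change = (119.3 − 108.5) / 108.5 × 100
       = 10.8 / 108.5 × 100 = 9.9539%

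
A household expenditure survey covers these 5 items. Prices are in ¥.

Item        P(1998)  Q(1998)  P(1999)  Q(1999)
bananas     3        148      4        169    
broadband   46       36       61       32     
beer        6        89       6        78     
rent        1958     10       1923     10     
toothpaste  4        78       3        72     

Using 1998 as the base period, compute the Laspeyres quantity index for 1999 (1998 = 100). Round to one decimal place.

99.1

Laspeyres quantity index uses base-period prices as weights.
ΣP(1998)·Q(1999) = 3×169 + 46×32 + 6×78 + 1958×10 + 4×72 = 507 + 1472 + 468 + 19580 + 288 = 22315
ΣP(1998)·Q(1998) = 3×148 + 46×36 + 6×89 + 1958×10 + 4×78 = 444 + 1656 + 534 + 19580 + 312 = 22526
Index = 22315 / 22526 × 100 = 99.0633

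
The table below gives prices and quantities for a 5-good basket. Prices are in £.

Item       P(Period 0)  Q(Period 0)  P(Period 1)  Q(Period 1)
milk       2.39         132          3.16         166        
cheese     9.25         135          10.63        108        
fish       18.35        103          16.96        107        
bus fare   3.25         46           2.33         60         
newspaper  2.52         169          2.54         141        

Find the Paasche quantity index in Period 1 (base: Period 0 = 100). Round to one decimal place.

96.4

Paasche quantity index uses current-period prices as weights.
ΣP(Period 1)·Q(Period 1) = 3.16×166 + 10.63×108 + 16.96×107 + 2.33×60 + 2.54×141 = 524.56 + 1148.04 + 1814.72 + 139.8 + 358.14 = 3985.26
ΣP(Period 1)·Q(Period 0) = 3.16×132 + 10.63×135 + 16.96×103 + 2.33×46 + 2.54×169 = 417.12 + 1435.05 + 1746.88 + 107.18 + 429.26 = 4135.49
Index = 3985.26 / 4135.49 × 100 = 96.3673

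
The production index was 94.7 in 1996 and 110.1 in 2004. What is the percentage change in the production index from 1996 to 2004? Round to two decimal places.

16.26%

Change = (110.1 − 94.7) / 94.7 × 100
       = 15.4 / 94.7 × 100 = 16.2619%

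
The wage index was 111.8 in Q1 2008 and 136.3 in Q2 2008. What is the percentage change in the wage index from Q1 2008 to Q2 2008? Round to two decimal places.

21.91%

Change = (136.3 − 111.8) / 111.8 × 100
       = 24.5 / 111.8 × 100 = 21.9141%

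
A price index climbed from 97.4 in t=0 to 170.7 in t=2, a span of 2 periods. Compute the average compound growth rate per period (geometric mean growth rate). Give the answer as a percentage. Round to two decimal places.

Growth factor = (170.7/97.4)^(1/2) = (1.752567)^(1/2) = 1.323845
Growth rate = 1.323845 − 1 = 0.323845 = 32.3845%

32.38%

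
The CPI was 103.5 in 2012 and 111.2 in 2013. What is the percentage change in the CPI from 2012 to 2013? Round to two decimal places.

Change = (111.2 − 103.5) / 103.5 × 100
       = 7.7 / 103.5 × 100 = 7.4396%

7.44%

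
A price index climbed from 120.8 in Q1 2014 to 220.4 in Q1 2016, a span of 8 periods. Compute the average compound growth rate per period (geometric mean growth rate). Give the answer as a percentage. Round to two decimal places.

7.81%

Growth factor = (220.4/120.8)^(1/8) = (1.824503)^(1/8) = 1.078060
Growth rate = 1.078060 − 1 = 0.078060 = 7.8060%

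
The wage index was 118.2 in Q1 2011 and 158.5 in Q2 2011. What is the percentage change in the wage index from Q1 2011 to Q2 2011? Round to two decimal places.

34.09%

Change = (158.5 − 118.2) / 118.2 × 100
       = 40.3 / 118.2 × 100 = 34.0948%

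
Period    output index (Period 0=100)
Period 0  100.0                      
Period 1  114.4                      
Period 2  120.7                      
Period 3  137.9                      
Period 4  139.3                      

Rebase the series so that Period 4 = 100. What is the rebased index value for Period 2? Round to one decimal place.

86.6

Rebased(Period 2) = 120.7 / 139.3 × 100 = 86.6475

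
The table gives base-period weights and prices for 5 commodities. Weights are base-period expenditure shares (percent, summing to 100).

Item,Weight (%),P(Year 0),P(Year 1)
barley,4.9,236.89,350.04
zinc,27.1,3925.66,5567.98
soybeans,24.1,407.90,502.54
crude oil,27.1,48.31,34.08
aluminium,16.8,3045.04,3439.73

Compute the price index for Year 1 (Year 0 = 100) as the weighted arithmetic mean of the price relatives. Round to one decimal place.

barley: 4.9 × (350.04/236.89) = 4.9 × 1.477648 = 7.2405
zinc: 27.1 × (5567.98/3925.66) = 27.1 × 1.418355 = 38.4374
soybeans: 24.1 × (502.54/407.90) = 24.1 × 1.232018 = 29.6916
crude oil: 27.1 × (34.08/48.31) = 27.1 × 0.705444 = 19.1175
aluminium: 16.8 × (3439.73/3045.04) = 16.8 × 1.129617 = 18.9776
Index = Σ wᵢ·(p₁ᵢ/p₀ᵢ) = 7.2405 + 38.4374 + 29.6916 + 19.1175 + 18.9776 = 113.4646

113.5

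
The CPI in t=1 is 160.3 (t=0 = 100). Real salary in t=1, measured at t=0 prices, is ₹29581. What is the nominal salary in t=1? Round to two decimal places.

47418.34

Nominal = Real × (Index/100) = 29581 × (160.3/100)
        = 29581 × 1.603 = 47418.3430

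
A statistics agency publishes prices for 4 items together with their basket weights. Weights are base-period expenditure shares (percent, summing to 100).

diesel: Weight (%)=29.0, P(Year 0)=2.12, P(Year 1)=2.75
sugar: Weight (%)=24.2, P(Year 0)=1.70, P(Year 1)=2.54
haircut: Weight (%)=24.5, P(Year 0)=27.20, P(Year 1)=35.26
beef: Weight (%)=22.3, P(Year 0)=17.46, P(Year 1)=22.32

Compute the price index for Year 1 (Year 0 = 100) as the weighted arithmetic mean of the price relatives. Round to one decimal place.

134.0

diesel: 29.0 × (2.75/2.12) = 29.0 × 1.297170 = 37.6179
sugar: 24.2 × (2.54/1.70) = 24.2 × 1.494118 = 36.1576
haircut: 24.5 × (35.26/27.20) = 24.5 × 1.296324 = 31.7599
beef: 22.3 × (22.32/17.46) = 22.3 × 1.278351 = 28.5072
Index = Σ wᵢ·(p₁ᵢ/p₀ᵢ) = 37.6179 + 36.1576 + 31.7599 + 28.5072 = 134.0427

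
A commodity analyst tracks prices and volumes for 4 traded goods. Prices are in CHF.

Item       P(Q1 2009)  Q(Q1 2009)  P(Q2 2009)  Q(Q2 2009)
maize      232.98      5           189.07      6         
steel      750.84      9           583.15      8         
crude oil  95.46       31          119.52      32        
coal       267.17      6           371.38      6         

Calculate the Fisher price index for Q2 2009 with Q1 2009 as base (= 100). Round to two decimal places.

Laspeyres component (base-period weights):
ΣP(Q2 2009)Q(Q1 2009) = 189.07×5 + 583.15×9 + 119.52×31 + 371.38×6 = 945.35 + 5248.35 + 3705.12 + 2228.28 = 12127.1
ΣP(Q1 2009)Q(Q1 2009) = 232.98×5 + 750.84×9 + 95.46×31 + 267.17×6 = 1164.9 + 6757.56 + 2959.26 + 1603.02 = 12484.74
L = 12127.1 / 12484.74 × 100 = 97.1354
Paasche component (current-period weights):
ΣP(Q2 2009)Q(Q2 2009) = 189.07×6 + 583.15×8 + 119.52×32 + 371.38×6 = 1134.42 + 4665.2 + 3824.64 + 2228.28 = 11852.54
ΣP(Q1 2009)Q(Q2 2009) = 232.98×6 + 750.84×8 + 95.46×32 + 267.17×6 = 1397.88 + 6006.72 + 3054.72 + 1603.02 = 12062.34
P = 11852.54 / 12062.34 × 100 = 98.2607
Fisher = √(L × P) = √(97.1354 × 98.2607) = 97.6964

97.70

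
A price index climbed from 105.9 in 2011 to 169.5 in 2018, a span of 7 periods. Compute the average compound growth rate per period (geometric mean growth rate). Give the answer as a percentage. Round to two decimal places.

Growth factor = (169.5/105.9)^(1/7) = (1.600567)^(1/7) = 1.069503
Growth rate = 1.069503 − 1 = 0.069503 = 6.9503%

6.95%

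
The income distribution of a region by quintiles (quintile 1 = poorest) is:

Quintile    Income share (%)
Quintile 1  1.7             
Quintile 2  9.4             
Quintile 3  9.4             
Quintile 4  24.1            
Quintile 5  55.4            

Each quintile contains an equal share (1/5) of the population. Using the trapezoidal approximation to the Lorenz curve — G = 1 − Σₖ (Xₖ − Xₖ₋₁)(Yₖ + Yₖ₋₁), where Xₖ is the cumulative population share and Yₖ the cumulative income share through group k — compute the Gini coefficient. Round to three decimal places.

0.488

Cumulative income shares Yₖ: 0.0170, 0.1110, 0.2050, 0.4460, 1.0000
Σ (Xₖ−Xₖ₋₁)(Yₖ+Yₖ₋₁) = (1/5)(0.0170+0.0000) + (1/5)(0.1110+0.0170) + (1/5)(0.2050+0.1110) + (1/5)(0.4460+0.2050) + (1/5)(1.0000+0.4460)
  = 0.0034 + 0.0256 + 0.0632 + 0.1302 + 0.2892 = 0.5116
G = 1 − 0.5116 = 0.4884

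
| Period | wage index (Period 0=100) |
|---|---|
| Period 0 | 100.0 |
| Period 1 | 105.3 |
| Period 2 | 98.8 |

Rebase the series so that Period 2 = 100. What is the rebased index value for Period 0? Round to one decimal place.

101.2

Rebased(Period 0) = 100.0 / 98.8 × 100 = 101.2146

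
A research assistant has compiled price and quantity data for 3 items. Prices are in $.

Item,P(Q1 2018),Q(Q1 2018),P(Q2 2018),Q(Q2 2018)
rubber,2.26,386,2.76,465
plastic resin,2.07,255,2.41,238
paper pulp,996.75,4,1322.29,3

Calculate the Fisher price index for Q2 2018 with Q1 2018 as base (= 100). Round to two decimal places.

128.91

Laspeyres component (base-period weights):
ΣP(Q2 2018)Q(Q1 2018) = 2.76×386 + 2.41×255 + 1322.29×4 = 1065.36 + 614.55 + 5289.16 = 6969.07
ΣP(Q1 2018)Q(Q1 2018) = 2.26×386 + 2.07×255 + 996.75×4 = 872.36 + 527.85 + 3987 = 5387.21
L = 6969.07 / 5387.21 × 100 = 129.3633
Paasche component (current-period weights):
ΣP(Q2 2018)Q(Q2 2018) = 2.76×465 + 2.41×238 + 1322.29×3 = 1283.4 + 573.58 + 3966.87 = 5823.85
ΣP(Q1 2018)Q(Q2 2018) = 2.26×465 + 2.07×238 + 996.75×3 = 1050.9 + 492.66 + 2990.25 = 4533.81
P = 5823.85 / 4533.81 × 100 = 128.4538
Fisher = √(L × P) = √(129.3633 × 128.4538) = 128.9077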